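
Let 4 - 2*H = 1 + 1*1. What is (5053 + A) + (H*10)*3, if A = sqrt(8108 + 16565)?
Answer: 5083 + sqrt(24673) ≈ 5240.1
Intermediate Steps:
A = sqrt(24673) ≈ 157.08
H = 1 (H = 2 - (1 + 1*1)/2 = 2 - (1 + 1)/2 = 2 - 1/2*2 = 2 - 1 = 1)
(5053 + A) + (H*10)*3 = (5053 + sqrt(24673)) + (1*10)*3 = (5053 + sqrt(24673)) + 10*3 = (5053 + sqrt(24673)) + 30 = 5083 + sqrt(24673)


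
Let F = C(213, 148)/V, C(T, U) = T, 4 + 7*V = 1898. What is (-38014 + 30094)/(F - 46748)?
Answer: 15000480/88539221 ≈ 0.16942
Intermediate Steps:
V = 1894/7 (V = -4/7 + (⅐)*1898 = -4/7 + 1898/7 = 1894/7 ≈ 270.57)
F = 1491/1894 (F = 213/(1894/7) = 213*(7/1894) = 1491/1894 ≈ 0.78722)
(-38014 + 30094)/(F - 46748) = (-38014 + 30094)/(1491/1894 - 46748) = -7920/(-88539221/1894) = -7920*(-1894/88539221) = 15000480/88539221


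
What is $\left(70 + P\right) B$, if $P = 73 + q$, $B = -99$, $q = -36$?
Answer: $-10593$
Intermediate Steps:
$P = 37$ ($P = 73 - 36 = 37$)
$\left(70 + P\right) B = \left(70 + 37\right) \left(-99\right) = 107 \left(-99\right) = -10593$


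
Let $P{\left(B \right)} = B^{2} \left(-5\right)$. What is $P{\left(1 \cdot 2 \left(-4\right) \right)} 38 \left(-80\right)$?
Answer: $972800$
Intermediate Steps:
$P{\left(B \right)} = - 5 B^{2}$
$P{\left(1 \cdot 2 \left(-4\right) \right)} 38 \left(-80\right) = - 5 \left(1 \cdot 2 \left(-4\right)\right)^{2} \cdot 38 \left(-80\right) = - 5 \left(2 \left(-4\right)\right)^{2} \cdot 38 \left(-80\right) = - 5 \left(-8\right)^{2} \cdot 38 \left(-80\right) = \left(-5\right) 64 \cdot 38 \left(-80\right) = \left(-320\right) 38 \left(-80\right) = \left(-12160\right) \left(-80\right) = 972800$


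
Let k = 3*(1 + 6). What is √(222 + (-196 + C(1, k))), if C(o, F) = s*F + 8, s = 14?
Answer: 2*√82 ≈ 18.111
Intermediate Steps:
k = 21 (k = 3*7 = 21)
C(o, F) = 8 + 14*F (C(o, F) = 14*F + 8 = 8 + 14*F)
√(222 + (-196 + C(1, k))) = √(222 + (-196 + (8 + 14*21))) = √(222 + (-196 + (8 + 294))) = √(222 + (-196 + 302)) = √(222 + 106) = √328 = 2*√82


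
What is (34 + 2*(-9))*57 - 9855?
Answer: -8943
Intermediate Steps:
(34 + 2*(-9))*57 - 9855 = (34 - 18)*57 - 9855 = 16*57 - 9855 = 912 - 9855 = -8943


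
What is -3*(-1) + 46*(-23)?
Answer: -1055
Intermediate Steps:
-3*(-1) + 46*(-23) = 3 - 1058 = -1055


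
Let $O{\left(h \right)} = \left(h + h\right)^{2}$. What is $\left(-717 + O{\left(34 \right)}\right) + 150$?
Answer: $4057$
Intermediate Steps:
$O{\left(h \right)} = 4 h^{2}$ ($O{\left(h \right)} = \left(2 h\right)^{2} = 4 h^{2}$)
$\left(-717 + O{\left(34 \right)}\right) + 150 = \left(-717 + 4 \cdot 34^{2}\right) + 150 = \left(-717 + 4 \cdot 1156\right) + 150 = \left(-717 + 4624\right) + 150 = 3907 + 150 = 4057$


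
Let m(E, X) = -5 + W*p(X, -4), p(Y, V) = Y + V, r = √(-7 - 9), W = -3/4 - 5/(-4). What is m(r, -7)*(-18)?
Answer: 189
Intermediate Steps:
W = ½ (W = -3*¼ - 5*(-¼) = -¾ + 5/4 = ½ ≈ 0.50000)
r = 4*I (r = √(-16) = 4*I ≈ 4.0*I)
p(Y, V) = V + Y
m(E, X) = -7 + X/2 (m(E, X) = -5 + (-4 + X)/2 = -5 + (-2 + X/2) = -7 + X/2)
m(r, -7)*(-18) = (-7 + (½)*(-7))*(-18) = (-7 - 7/2)*(-18) = -21/2*(-18) = 189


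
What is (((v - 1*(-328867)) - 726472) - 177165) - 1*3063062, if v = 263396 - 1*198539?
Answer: -3572975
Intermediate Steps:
v = 64857 (v = 263396 - 198539 = 64857)
(((v - 1*(-328867)) - 726472) - 177165) - 1*3063062 = (((64857 - 1*(-328867)) - 726472) - 177165) - 1*3063062 = (((64857 + 328867) - 726472) - 177165) - 3063062 = ((393724 - 726472) - 177165) - 3063062 = (-332748 - 177165) - 3063062 = -509913 - 3063062 = -3572975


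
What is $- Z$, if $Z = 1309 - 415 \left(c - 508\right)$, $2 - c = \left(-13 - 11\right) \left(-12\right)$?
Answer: $-330819$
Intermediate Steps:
$c = -286$ ($c = 2 - \left(-13 - 11\right) \left(-12\right) = 2 - \left(-24\right) \left(-12\right) = 2 - 288 = -286$)
$Z = 330819$ ($Z = 1309 - 415 \left(-286 - 508\right) = 1309 - -329510 = 1309 + 329510 = 330819$)
$- Z = \left(-1\right) 330819 = -330819$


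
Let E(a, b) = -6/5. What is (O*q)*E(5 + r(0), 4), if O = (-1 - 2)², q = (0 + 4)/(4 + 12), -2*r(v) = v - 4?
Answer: -27/10 ≈ -2.7000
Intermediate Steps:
r(v) = 2 - v/2 (r(v) = -(v - 4)/2 = -(-4 + v)/2 = 2 - v/2)
q = ¼ (q = 4/16 = 4*(1/16) = ¼ ≈ 0.25000)
E(a, b) = -6/5 (E(a, b) = -6*⅕ = -6/5)
O = 9 (O = (-3)² = 9)
(O*q)*E(5 + r(0), 4) = (9*(¼))*(-6/5) = (9/4)*(-6/5) = -27/10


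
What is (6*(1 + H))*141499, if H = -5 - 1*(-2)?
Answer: -1697988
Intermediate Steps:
H = -3 (H = -5 + 2 = -3)
(6*(1 + H))*141499 = (6*(1 - 3))*141499 = (6*(-2))*141499 = -12*141499 = -1697988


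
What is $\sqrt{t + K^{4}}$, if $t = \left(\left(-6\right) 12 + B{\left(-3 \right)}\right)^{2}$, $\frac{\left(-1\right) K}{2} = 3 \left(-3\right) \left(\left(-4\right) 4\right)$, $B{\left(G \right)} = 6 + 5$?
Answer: $\sqrt{6879710857} \approx 82944.0$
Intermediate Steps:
$B{\left(G \right)} = 11$
$K = -288$ ($K = - 2 \cdot 3 \left(-3\right) \left(\left(-4\right) 4\right) = - 2 \left(\left(-9\right) \left(-16\right)\right) = \left(-2\right) 144 = -288$)
$t = 3721$ ($t = \left(\left(-6\right) 12 + 11\right)^{2} = \left(-72 + 11\right)^{2} = \left(-61\right)^{2} = 3721$)
$\sqrt{t + K^{4}} = \sqrt{3721 + \left(-288\right)^{4}} = \sqrt{3721 + 6879707136} = \sqrt{6879710857}$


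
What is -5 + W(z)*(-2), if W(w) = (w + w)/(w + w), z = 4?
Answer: -7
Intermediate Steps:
W(w) = 1 (W(w) = (2*w)/((2*w)) = (2*w)*(1/(2*w)) = 1)
-5 + W(z)*(-2) = -5 + 1*(-2) = -5 - 2 = -7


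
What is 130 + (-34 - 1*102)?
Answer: -6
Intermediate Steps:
130 + (-34 - 1*102) = 130 + (-34 - 102) = 130 - 136 = -6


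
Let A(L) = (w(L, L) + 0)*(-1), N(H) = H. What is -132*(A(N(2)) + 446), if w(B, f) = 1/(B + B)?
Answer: -58839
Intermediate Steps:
w(B, f) = 1/(2*B)
A(L) = -1/(2*L) (A(L) = (1/(2*L) + 0)*(-1) = (1/(2*L))*(-1) = -1/(2*L))
-132*(A(N(2)) + 446) = -132*(-½/2 + 446) = -132*(-½*½ + 446) = -132*(-¼ + 446) = -132*1783/4 = -58839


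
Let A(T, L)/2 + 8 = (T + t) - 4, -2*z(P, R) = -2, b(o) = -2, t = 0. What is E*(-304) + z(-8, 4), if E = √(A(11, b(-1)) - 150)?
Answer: 1 - 608*I*√38 ≈ 1.0 - 3748.0*I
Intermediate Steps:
z(P, R) = 1 (z(P, R) = -½*(-2) = 1)
A(T, L) = -24 + 2*T (A(T, L) = -16 + 2*((T + 0) - 4) = -16 + 2*(T - 4) = -16 + 2*(-4 + T) = -16 + (-8 + 2*T) = -24 + 2*T)
E = 2*I*√38 (E = √((-24 + 2*11) - 150) = √((-24 + 22) - 150) = √(-2 - 150) = √(-152) = 2*I*√38 ≈ 12.329*I)
E*(-304) + z(-8, 4) = (2*I*√38)*(-304) + 1 = -608*I*√38 + 1 = 1 - 608*I*√38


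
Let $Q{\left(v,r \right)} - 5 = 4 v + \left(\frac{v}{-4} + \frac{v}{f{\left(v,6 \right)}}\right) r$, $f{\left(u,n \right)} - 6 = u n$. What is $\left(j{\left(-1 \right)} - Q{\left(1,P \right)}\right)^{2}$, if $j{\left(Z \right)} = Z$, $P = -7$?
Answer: $\frac{4489}{36} \approx 124.69$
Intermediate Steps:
$f{\left(u,n \right)} = 6 + n u$ ($f{\left(u,n \right)} = 6 + u n = 6 + n u$)
$Q{\left(v,r \right)} = 5 + 4 v + r \left(- \frac{v}{4} + \frac{v}{6 + 6 v}\right)$ ($Q{\left(v,r \right)} = 5 + \left(4 v + \left(\frac{v}{-4} + \frac{v}{6 + 6 v}\right) r\right) = 5 + \left(4 v + \left(v \left(- \frac{1}{4}\right) + \frac{v}{6 + 6 v}\right) r\right) = 5 + \left(4 v + \left(- \frac{v}{4} + \frac{v}{6 + 6 v}\right) r\right) = 5 + \left(4 v + r \left(- \frac{v}{4} + \frac{v}{6 + 6 v}\right)\right) = 5 + 4 v + r \left(- \frac{v}{4} + \frac{v}{6 + 6 v}\right)$)
$\left(j{\left(-1 \right)} - Q{\left(1,P \right)}\right)^{2} = \left(-1 - \frac{\frac{\left(1 + 1\right) \left(20 + 16 \cdot 1 - \left(-7\right) 1\right)}{4} + \frac{1}{6} \left(-7\right) 1}{1 + 1}\right)^{2} = \left(-1 - \frac{\frac{1}{4} \cdot 2 \left(20 + 16 + 7\right) - \frac{7}{6}}{2}\right)^{2} = \left(-1 - \frac{\frac{1}{4} \cdot 2 \cdot 43 - \frac{7}{6}}{2}\right)^{2} = \left(-1 - \frac{\frac{43}{2} - \frac{7}{6}}{2}\right)^{2} = \left(-1 - \frac{1}{2} \cdot \frac{61}{3}\right)^{2} = \left(-1 - \frac{61}{6}\right)^{2} = \left(- \frac{67}{6}\right)^{2} = \frac{4489}{36}$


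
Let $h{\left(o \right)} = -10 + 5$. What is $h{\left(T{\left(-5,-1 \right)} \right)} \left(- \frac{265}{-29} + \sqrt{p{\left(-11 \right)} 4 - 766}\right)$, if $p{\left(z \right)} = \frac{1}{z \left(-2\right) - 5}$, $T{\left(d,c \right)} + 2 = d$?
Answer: $- \frac{1325}{29} - \frac{5 i \sqrt{221306}}{17} \approx -45.69 - 138.36 i$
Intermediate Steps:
$T{\left(d,c \right)} = -2 + d$
$p{\left(z \right)} = \frac{1}{-5 - 2 z}$ ($p{\left(z \right)} = \frac{1}{- 2 z - 5} = \frac{1}{-5 - 2 z}$)
$h{\left(o \right)} = -5$
$h{\left(T{\left(-5,-1 \right)} \right)} \left(- \frac{265}{-29} + \sqrt{p{\left(-11 \right)} 4 - 766}\right) = - 5 \left(- \frac{265}{-29} + \sqrt{- \frac{1}{5 + 2 \left(-11\right)} 4 - 766}\right) = - 5 \left(\left(-265\right) \left(- \frac{1}{29}\right) + \sqrt{- \frac{1}{5 - 22} \cdot 4 - 766}\right) = - 5 \left(\frac{265}{29} + \sqrt{- \frac{1}{-17} \cdot 4 - 766}\right) = - 5 \left(\frac{265}{29} + \sqrt{\left(-1\right) \left(- \frac{1}{17}\right) 4 - 766}\right) = - 5 \left(\frac{265}{29} + \sqrt{\frac{1}{17} \cdot 4 - 766}\right) = - 5 \left(\frac{265}{29} + \sqrt{\frac{4}{17} - 766}\right) = - 5 \left(\frac{265}{29} + \sqrt{- \frac{13018}{17}}\right) = - 5 \left(\frac{265}{29} + \frac{i \sqrt{221306}}{17}\right) = - \frac{1325}{29} - \frac{5 i \sqrt{221306}}{17}$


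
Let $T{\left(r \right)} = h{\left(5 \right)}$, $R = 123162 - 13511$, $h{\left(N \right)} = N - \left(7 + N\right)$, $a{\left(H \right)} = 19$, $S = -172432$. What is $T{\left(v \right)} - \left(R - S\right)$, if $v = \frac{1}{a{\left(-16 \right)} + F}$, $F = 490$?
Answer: $-282090$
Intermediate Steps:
$h{\left(N \right)} = -7$ ($h{\left(N \right)} = N - \left(7 + N\right) = -7$)
$R = 109651$
$v = \frac{1}{509}$ ($v = \frac{1}{19 + 490} = \frac{1}{509} \approx 0.0019646$)
$T{\left(r \right)} = -7$
$T{\left(v \right)} - \left(R - S\right) = -7 - 282083 = -282090$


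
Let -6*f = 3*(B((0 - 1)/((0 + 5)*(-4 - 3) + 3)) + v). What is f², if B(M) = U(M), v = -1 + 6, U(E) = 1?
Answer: 9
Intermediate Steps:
v = 5
B(M) = 1
f = -3 (f = -(1 + 5)/2 = -6/2 = -⅙*18 = -3)
f² = (-3)² = 9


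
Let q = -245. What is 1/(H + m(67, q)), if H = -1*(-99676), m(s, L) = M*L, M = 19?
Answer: 1/95021 ≈ 1.0524e-5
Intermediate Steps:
m(s, L) = 19*L
H = 99676
1/(H + m(67, q)) = 1/(99676 + 19*(-245)) = 1/(99676 - 4655) = 1/95021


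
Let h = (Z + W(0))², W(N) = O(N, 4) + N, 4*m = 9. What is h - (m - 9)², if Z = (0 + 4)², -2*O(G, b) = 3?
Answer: 2635/16 ≈ 164.69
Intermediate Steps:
m = 9/4 (m = (¼)*9 = 9/4 ≈ 2.2500)
O(G, b) = -3/2 (O(G, b) = -½*3 = -3/2)
W(N) = -3/2 + N
Z = 16 (Z = 4² = 16)
h = 841/4 (h = (16 + (-3/2 + 0))² = (16 - 3/2)² = (29/2)² = 841/4 ≈ 210.25)
h - (m - 9)² = 841/4 - (9/4 - 9)² = 841/4 - (-27/4)² = 841/4 - 1*729/16 = 841/4 - 729/16 = 2635/16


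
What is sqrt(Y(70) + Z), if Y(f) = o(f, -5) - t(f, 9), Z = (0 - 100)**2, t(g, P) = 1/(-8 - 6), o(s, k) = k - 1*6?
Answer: sqrt(1957858)/14 ≈ 99.945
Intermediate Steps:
o(s, k) = -6 + k (o(s, k) = k - 6 = -6 + k)
t(g, P) = -1/14 (t(g, P) = 1/(-14) = -1/14)
Z = 10000 (Z = (-100)**2 = 10000)
Y(f) = -153/14 (Y(f) = (-6 - 5) - 1*(-1/14) = -11 + 1/14 = -153/14)
sqrt(Y(70) + Z) = sqrt(-153/14 + 10000) = sqrt(139847/14) = sqrt(1957858)/14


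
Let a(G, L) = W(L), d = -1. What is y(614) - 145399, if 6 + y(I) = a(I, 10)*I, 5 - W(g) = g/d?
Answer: -136195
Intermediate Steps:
W(g) = 5 + g (W(g) = 5 - g/(-1) = 5 - g*(-1) = 5 - (-1)*g = 5 + g)
a(G, L) = 5 + L
y(I) = -6 + 15*I (y(I) = -6 + (5 + 10)*I = -6 + 15*I)
y(614) - 145399 = (-6 + 15*614) - 145399 = (-6 + 9210) - 145399 = 9204 - 145399 = -136195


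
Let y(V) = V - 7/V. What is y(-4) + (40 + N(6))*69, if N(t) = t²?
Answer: 20967/4 ≈ 5241.8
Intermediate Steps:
y(-4) + (40 + N(6))*69 = (-4 - 7/(-4)) + (40 + 6²)*69 = (-4 - 7*(-¼)) + (40 + 36)*69 = (-4 + 7/4) + 76*69 = -9/4 + 5244 = 20967/4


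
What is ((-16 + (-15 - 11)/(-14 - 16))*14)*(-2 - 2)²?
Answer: -50848/15 ≈ -3389.9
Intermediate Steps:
((-16 + (-15 - 11)/(-14 - 16))*14)*(-2 - 2)² = ((-16 - 26/(-30))*14)*(-4)² = ((-16 - 26*(-1/30))*14)*16 = ((-16 + 13/15)*14)*16 = -227/15*14*16 = -3178/15*16 = -50848/15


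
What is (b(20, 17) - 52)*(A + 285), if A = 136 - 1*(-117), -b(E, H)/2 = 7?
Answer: -35508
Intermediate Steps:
b(E, H) = -14 (b(E, H) = -2*7 = -14)
A = 253 (A = 136 + 117 = 253)
(b(20, 17) - 52)*(A + 285) = (-14 - 52)*(253 + 285) = -66*538 = -35508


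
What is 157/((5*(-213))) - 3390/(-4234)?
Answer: 1472806/2254605 ≈ 0.65324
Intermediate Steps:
157/((5*(-213))) - 3390/(-4234) = 157/(-1065) - 3390*(-1/4234) = 157*(-1/1065) + 1695/2117 = -157/1065 + 1695/2117 = 1472806/2254605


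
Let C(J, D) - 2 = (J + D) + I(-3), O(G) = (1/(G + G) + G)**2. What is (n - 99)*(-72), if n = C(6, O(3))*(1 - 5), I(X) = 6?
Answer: 14048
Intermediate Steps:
O(G) = (G + 1/(2*G))**2 (O(G) = (1/(2*G) + G)**2 = (G + 1/(2*G))**2)
C(J, D) = 8 + D + J (C(J, D) = 2 + ((J + D) + 6) = 2 + ((D + J) + 6) = 2 + (6 + D + J) = 8 + D + J)
n = -865/9 (n = (8 + (1/4)*(1 + 2*3**2)**2/3**2 + 6)*(1 - 5) = (8 + (1/4)*(1/9)*(1 + 2*9)**2 + 6)*(-4) = (8 + (1/4)*(1/9)*(1 + 18)**2 + 6)*(-4) = (8 + (1/4)*(1/9)*19**2 + 6)*(-4) = (8 + (1/4)*(1/9)*361 + 6)*(-4) = (8 + 361/36 + 6)*(-4) = (865/36)*(-4) = -865/9 ≈ -96.111)
(n - 99)*(-72) = (-865/9 - 99)*(-72) = -1756/9*(-72) = 14048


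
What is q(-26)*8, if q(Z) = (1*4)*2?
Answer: 64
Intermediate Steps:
q(Z) = 8 (q(Z) = 4*2 = 8)
q(-26)*8 = 8*8 = 64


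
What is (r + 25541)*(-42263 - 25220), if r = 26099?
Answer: -3484822120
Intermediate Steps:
(r + 25541)*(-42263 - 25220) = (26099 + 25541)*(-42263 - 25220) = 51640*(-67483) = -3484822120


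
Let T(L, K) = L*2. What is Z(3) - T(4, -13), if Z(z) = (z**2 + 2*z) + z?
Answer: 10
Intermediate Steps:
T(L, K) = 2*L
Z(z) = z**2 + 3*z
Z(3) - T(4, -13) = 3*(3 + 3) - 2*4 = 3*6 - 1*8 = 18 - 8 = 10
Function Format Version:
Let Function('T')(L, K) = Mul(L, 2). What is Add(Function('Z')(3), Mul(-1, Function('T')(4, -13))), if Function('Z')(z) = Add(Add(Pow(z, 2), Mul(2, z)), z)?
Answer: 10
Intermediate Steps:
Function('T')(L, K) = Mul(2, L)
Function('Z')(z) = Add(Pow(z, 2), Mul(3, z))
Add(Function('Z')(3), Mul(-1, Function('T')(4, -13))) = Add(Mul(3, Add(3, 3)), Mul(-1, Mul(2, 4))) = Add(Mul(3, 6), Mul(-1, 8)) = Add(18, -8) = 10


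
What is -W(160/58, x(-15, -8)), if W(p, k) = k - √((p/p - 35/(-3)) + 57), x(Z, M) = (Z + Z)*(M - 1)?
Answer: -270 + √627/3 ≈ -261.65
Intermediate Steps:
x(Z, M) = 2*Z*(-1 + M) (x(Z, M) = (2*Z)*(-1 + M) = 2*Z*(-1 + M))
W(p, k) = k - √627/3 (W(p, k) = k - √((1 - 35*(-⅓)) + 57) = k - √((1 + 35/3) + 57) = k - √(38/3 + 57) = k - √(209/3) = k - √627/3)
-W(160/58, x(-15, -8)) = -(2*(-15)*(-1 - 8) - √627/3) = -(2*(-15)*(-9) - √627/3) = -(270 - √627/3) = -270 + √627/3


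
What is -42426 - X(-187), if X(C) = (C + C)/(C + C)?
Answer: -42427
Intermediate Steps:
X(C) = 1 (X(C) = (2*C)/((2*C)) = (2*C)*(1/(2*C)) = 1)
-42426 - X(-187) = -42426 - 1*1 = -42426 - 1 = -42427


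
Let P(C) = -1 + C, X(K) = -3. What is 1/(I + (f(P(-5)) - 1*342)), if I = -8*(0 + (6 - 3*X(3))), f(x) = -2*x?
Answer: -1/450 ≈ -0.0022222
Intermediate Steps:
I = -120 (I = -8*(0 + (6 - 3*(-3))) = -8*(0 + (6 + 9)) = -8*(0 + 15) = -8*15 = -120)
1/(I + (f(P(-5)) - 1*342)) = 1/(-120 + (-2*(-1 - 5) - 1*342)) = 1/(-120 + (-2*(-6) - 342)) = 1/(-120 + (12 - 342)) = 1/(-120 - 330) = 1/(-450) = -1/450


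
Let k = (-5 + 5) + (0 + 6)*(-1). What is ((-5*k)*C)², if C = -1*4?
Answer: 14400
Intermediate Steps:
C = -4
k = -6 (k = 0 + 6*(-1) = 0 - 6 = -6)
((-5*k)*C)² = (-5*(-6)*(-4))² = (30*(-4))² = (-120)² = 14400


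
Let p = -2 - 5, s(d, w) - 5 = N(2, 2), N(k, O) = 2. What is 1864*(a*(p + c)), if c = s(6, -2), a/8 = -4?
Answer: 0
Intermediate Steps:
a = -32 (a = 8*(-4) = -32)
s(d, w) = 7 (s(d, w) = 5 + 2 = 7)
c = 7
p = -7
1864*(a*(p + c)) = 1864*(-32*(-7 + 7)) = 1864*(-32*0) = 1864*0 = 0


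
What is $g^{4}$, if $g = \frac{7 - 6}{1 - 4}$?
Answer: $\frac{1}{81} \approx 0.012346$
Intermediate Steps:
$g = - \frac{1}{3}$ ($g = 1 \frac{1}{-3} = 1 \left(- \frac{1}{3}\right) = - \frac{1}{3} \approx -0.33333$)
$g^{4} = \left(- \frac{1}{3}\right)^{4} = \frac{1}{81}$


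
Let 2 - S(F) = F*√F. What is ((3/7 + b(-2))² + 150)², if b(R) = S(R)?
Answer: 52065857/2401 + 985592*I*√2/343 ≈ 21685.0 + 4063.7*I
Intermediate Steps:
S(F) = 2 - F^(3/2) (S(F) = 2 - F*√F = 2 - F^(3/2))
b(R) = 2 - R^(3/2)
((3/7 + b(-2))² + 150)² = ((3/7 + (2 - (-2)^(3/2)))² + 150)² = ((3*(⅐) + (2 - (-2)*I*√2))² + 150)² = ((3/7 + (2 + 2*I*√2))² + 150)² = ((17/7 + 2*I*√2)² + 150)² = (150 + (17/7 + 2*I*√2)²)²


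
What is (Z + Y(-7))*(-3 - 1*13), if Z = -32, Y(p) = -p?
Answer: 400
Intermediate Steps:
(Z + Y(-7))*(-3 - 1*13) = (-32 - 1*(-7))*(-3 - 1*13) = (-32 + 7)*(-3 - 13) = -25*(-16) = 400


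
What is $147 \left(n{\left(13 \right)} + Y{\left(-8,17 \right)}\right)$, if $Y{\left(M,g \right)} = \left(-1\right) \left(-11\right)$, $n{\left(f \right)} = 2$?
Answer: $1911$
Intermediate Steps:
$Y{\left(M,g \right)} = 11$
$147 \left(n{\left(13 \right)} + Y{\left(-8,17 \right)}\right) = 147 \left(2 + 11\right) = 147 \cdot 13 = 1911$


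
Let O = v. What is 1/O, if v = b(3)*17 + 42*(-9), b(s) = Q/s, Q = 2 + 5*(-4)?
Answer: -1/480 ≈ -0.0020833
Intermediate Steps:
Q = -18 (Q = 2 - 20 = -18)
b(s) = -18/s
v = -480 (v = -18/3*17 + 42*(-9) = -18*1/3*17 - 378 = -6*17 - 378 = -102 - 378 = -480)
O = -480
1/O = 1/(-480) = -1/480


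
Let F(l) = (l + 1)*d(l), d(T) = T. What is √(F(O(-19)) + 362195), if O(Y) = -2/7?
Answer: √17747545/7 ≈ 601.83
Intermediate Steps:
O(Y) = -2/7 (O(Y) = -2*⅐ = -2/7)
F(l) = l*(1 + l) (F(l) = (l + 1)*l = (1 + l)*l = l*(1 + l))
√(F(O(-19)) + 362195) = √(-2*(1 - 2/7)/7 + 362195) = √(-2/7*5/7 + 362195) = √(-10/49 + 362195) = √(17747545/49) = √17747545/7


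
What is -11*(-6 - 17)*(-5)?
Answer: -1265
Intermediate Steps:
-11*(-6 - 17)*(-5) = -(-253)*(-5) = -11*115 = -1265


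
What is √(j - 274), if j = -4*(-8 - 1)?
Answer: I*√238 ≈ 15.427*I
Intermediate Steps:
j = 36 (j = -4*(-9) = 36)
√(j - 274) = √(36 - 274) = √(-238) = I*√238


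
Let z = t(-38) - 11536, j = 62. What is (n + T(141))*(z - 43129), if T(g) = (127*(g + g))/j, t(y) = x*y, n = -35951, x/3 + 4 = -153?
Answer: 40317736258/31 ≈ 1.3006e+9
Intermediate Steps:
x = -471 (x = -12 + 3*(-153) = -12 - 459 = -471)
t(y) = -471*y
z = 6362 (z = -471*(-38) - 11536 = 17898 - 11536 = 6362)
T(g) = 127*g/31 (T(g) = (127*(g + g))/62 = (127*(2*g))*(1/62) = (254*g)*(1/62) = 127*g/31)
(n + T(141))*(z - 43129) = (-35951 + (127/31)*141)*(6362 - 43129) = (-35951 + 17907/31)*(-36767) = -1096574/31*(-36767) = 40317736258/31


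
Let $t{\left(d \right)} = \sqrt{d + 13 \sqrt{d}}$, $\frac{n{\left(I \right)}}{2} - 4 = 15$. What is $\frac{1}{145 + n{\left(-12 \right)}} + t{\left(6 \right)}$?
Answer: $\frac{1}{183} + \sqrt{6 + 13 \sqrt{6}} \approx 6.1572$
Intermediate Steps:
$n{\left(I \right)} = 38$ ($n{\left(I \right)} = 8 + 2 \cdot 15 = 8 + 30 = 38$)
$\frac{1}{145 + n{\left(-12 \right)}} + t{\left(6 \right)} = \frac{1}{145 + 38} + \sqrt{6 + 13 \sqrt{6}} = \frac{1}{183} + \sqrt{6 + 13 \sqrt{6}}$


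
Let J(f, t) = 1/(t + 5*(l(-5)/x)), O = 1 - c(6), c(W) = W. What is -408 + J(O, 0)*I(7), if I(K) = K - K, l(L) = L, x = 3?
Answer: -408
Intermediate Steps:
I(K) = 0
O = -5 (O = 1 - 1*6 = 1 - 6 = -5)
J(f, t) = 1/(-25/3 + t) (J(f, t) = 1/(t + 5*(-5/3)) = 1/(t - 25/3) = 1/(-25/3 + t))
-408 + J(O, 0)*I(7) = -408 + (3/(-25 + 3*0))*0 = -408 + (3/(-25 + 0))*0 = -408 + (3/(-25))*0 = -408 + (3*(-1/25))*0 = -408 - 3/25*0 = -408 + 0 = -408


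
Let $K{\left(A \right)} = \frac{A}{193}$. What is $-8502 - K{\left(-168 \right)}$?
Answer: $- \frac{1640718}{193} \approx -8501.1$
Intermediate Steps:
$K{\left(A \right)} = \frac{A}{193}$ ($K{\left(A \right)} = A \frac{1}{193} = \frac{A}{193}$)
$-8502 - K{\left(-168 \right)} = -8502 - \frac{1}{193} \left(-168\right) = -8502 - - \frac{168}{193} = -8502 + \frac{168}{193} = - \frac{1640718}{193}$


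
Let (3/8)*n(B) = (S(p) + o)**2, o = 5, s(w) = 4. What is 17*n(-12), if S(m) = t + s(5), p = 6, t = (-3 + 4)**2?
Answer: 13600/3 ≈ 4533.3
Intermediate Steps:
t = 1 (t = 1**2 = 1)
S(m) = 5 (S(m) = 1 + 4 = 5)
n(B) = 800/3 (n(B) = 8*(5 + 5)**2/3 = (8/3)*10**2 = (8/3)*100 = 800/3)
17*n(-12) = 17*(800/3) = 13600/3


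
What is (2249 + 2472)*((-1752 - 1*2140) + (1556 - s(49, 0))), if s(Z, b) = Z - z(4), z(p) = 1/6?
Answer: -67552789/6 ≈ -1.1259e+7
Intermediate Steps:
z(p) = ⅙
s(Z, b) = -⅙ + Z (s(Z, b) = Z - 1*⅙ = Z - ⅙ = -⅙ + Z)
(2249 + 2472)*((-1752 - 1*2140) + (1556 - s(49, 0))) = (2249 + 2472)*((-1752 - 1*2140) + (1556 - (-⅙ + 49))) = 4721*((-1752 - 2140) + (1556 - 1*293/6)) = 4721*(-3892 + (1556 - 293/6)) = 4721*(-3892 + 9043/6) = 4721*(-14309/6) = -67552789/6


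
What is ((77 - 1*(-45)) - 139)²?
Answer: 289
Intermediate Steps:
((77 - 1*(-45)) - 139)² = ((77 + 45) - 139)² = (122 - 139)² = (-17)² = 289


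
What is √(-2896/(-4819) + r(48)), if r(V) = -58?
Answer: 33*I*√1224026/4819 ≈ 7.5762*I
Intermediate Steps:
√(-2896/(-4819) + r(48)) = √(-2896/(-4819) - 58) = √(-2896*(-1/4819) - 58) = √(2896/4819 - 58) = √(-276606/4819) = 33*I*√1224026/4819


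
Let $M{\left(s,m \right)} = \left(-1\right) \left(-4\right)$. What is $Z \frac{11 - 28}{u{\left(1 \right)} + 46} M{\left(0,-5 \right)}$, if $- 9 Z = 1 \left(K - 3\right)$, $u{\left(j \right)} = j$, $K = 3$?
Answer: $0$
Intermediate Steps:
$M{\left(s,m \right)} = 4$
$Z = 0$ ($Z = - \frac{1 \left(3 - 3\right)}{9} = - \frac{1 \cdot 0}{9} = \left(- \frac{1}{9}\right) 0 = 0$)
$Z \frac{11 - 28}{u{\left(1 \right)} + 46} M{\left(0,-5 \right)} = 0 \frac{11 - 28}{1 + 46} \cdot 4 = 0 \left(- \frac{17}{47}\right) 4 = 0 \cdot 4 = 0$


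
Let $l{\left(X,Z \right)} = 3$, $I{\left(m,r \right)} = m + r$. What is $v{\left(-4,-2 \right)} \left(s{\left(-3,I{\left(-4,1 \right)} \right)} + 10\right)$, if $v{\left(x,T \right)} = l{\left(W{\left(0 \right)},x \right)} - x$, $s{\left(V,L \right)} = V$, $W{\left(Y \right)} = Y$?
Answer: $49$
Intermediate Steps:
$v{\left(x,T \right)} = 3 - x$
$v{\left(-4,-2 \right)} \left(s{\left(-3,I{\left(-4,1 \right)} \right)} + 10\right) = \left(3 - -4\right) \left(-3 + 10\right) = \left(3 + 4\right) 7 = 7 \cdot 7 = 49$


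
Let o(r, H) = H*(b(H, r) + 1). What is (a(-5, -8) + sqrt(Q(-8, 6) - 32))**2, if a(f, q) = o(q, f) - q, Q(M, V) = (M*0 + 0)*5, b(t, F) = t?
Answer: 752 + 224*I*sqrt(2) ≈ 752.0 + 316.78*I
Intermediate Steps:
o(r, H) = H*(1 + H) (o(r, H) = H*(H + 1) = H*(1 + H))
Q(M, V) = 0 (Q(M, V) = (0 + 0)*5 = 0*5 = 0)
a(f, q) = -q + f*(1 + f) (a(f, q) = f*(1 + f) - q = -q + f*(1 + f))
(a(-5, -8) + sqrt(Q(-8, 6) - 32))**2 = ((-1*(-8) - 5*(1 - 5)) + sqrt(0 - 32))**2 = ((8 - 5*(-4)) + sqrt(-32))**2 = ((8 + 20) + 4*I*sqrt(2))**2 = (28 + 4*I*sqrt(2))**2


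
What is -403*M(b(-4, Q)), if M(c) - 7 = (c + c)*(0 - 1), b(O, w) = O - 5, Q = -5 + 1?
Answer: -10075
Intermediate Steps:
Q = -4
b(O, w) = -5 + O
M(c) = 7 - 2*c (M(c) = 7 + (c + c)*(0 - 1) = 7 + (2*c)*(-1) = 7 - 2*c)
-403*M(b(-4, Q)) = -403*(7 - 2*(-5 - 4)) = -403*(7 - 2*(-9)) = -403*(7 + 18) = -403*25 = -10075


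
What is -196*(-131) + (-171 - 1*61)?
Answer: 25444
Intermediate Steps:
-196*(-131) + (-171 - 1*61) = 25676 + (-171 - 61) = 25676 - 232 = 25444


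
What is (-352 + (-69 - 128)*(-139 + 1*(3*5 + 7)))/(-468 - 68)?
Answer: -22697/536 ≈ -42.345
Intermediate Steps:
(-352 + (-69 - 128)*(-139 + 1*(3*5 + 7)))/(-468 - 68) = (-352 - 197*(-139 + 1*(15 + 7)))/(-536) = (-352 - 197*(-139 + 1*22))*(-1/536) = (-352 - 197*(-139 + 22))*(-1/536) = (-352 - 197*(-117))*(-1/536) = (-352 + 23049)*(-1/536) = 22697*(-1/536) = -22697/536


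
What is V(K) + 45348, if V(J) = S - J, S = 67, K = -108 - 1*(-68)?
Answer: 45455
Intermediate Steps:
K = -40 (K = -108 + 68 = -40)
V(J) = 67 - J
V(K) + 45348 = (67 - 1*(-40)) + 45348 = (67 + 40) + 45348 = 107 + 45348 = 45455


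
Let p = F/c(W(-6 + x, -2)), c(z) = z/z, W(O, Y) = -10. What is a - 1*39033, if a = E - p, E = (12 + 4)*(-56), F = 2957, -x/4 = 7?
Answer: -42886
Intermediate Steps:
x = -28 (x = -4*7 = -28)
c(z) = 1
E = -896 (E = 16*(-56) = -896)
p = 2957 (p = 2957/1 = 2957*1 = 2957)
a = -3853 (a = -896 - 1*2957 = -896 - 2957 = -3853)
a - 1*39033 = -3853 - 1*39033 = -3853 - 39033 = -42886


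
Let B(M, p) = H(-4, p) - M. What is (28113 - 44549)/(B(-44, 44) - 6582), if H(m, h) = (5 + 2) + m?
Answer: 16436/6535 ≈ 2.5151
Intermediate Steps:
H(m, h) = 7 + m
B(M, p) = 3 - M (B(M, p) = (7 - 4) - M = 3 - M)
(28113 - 44549)/(B(-44, 44) - 6582) = (28113 - 44549)/((3 - 1*(-44)) - 6582) = -16436/((3 + 44) - 6582) = -16436/(47 - 6582) = -16436/(-6535) = -16436*(-1/6535) = 16436/6535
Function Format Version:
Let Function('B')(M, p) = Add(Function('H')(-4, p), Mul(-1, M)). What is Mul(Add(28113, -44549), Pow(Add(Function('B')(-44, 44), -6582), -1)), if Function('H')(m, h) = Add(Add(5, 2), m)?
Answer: Rational(16436, 6535) ≈ 2.5151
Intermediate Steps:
Function('H')(m, h) = Add(7, m)
Function('B')(M, p) = Add(3, Mul(-1, M)) (Function('B')(M, p) = Add(Add(7, -4), Mul(-1, M)) = Add(3, Mul(-1, M)))
Mul(Add(28113, -44549), Pow(Add(Function('B')(-44, 44), -6582), -1)) = Mul(Add(28113, -44549), Pow(Add(Add(3, Mul(-1, -44)), -6582), -1)) = Mul(-16436, Pow(Add(Add(3, 44), -6582), -1)) = Mul(-16436, Pow(Add(47, -6582), -1)) = Mul(-16436, Pow(-6535, -1)) = Mul(-16436, Rational(-1, 6535)) = Rational(16436, 6535)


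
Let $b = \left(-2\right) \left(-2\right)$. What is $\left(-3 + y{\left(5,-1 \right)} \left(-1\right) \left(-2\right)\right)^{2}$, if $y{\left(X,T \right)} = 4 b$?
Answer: $841$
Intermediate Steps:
$b = 4$
$y{\left(X,T \right)} = 16$ ($y{\left(X,T \right)} = 4 \cdot 4 = 16$)
$\left(-3 + y{\left(5,-1 \right)} \left(-1\right) \left(-2\right)\right)^{2} = \left(-3 + 16 \left(-1\right) \left(-2\right)\right)^{2} = \left(-3 - -32\right)^{2} = \left(-3 + 32\right)^{2} = 29^{2} = 841$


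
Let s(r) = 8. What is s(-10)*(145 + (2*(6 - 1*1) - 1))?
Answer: 1232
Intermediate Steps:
s(-10)*(145 + (2*(6 - 1*1) - 1)) = 8*(145 + (2*(6 - 1*1) - 1)) = 8*(145 + (2*(6 - 1) - 1)) = 8*(145 + (2*5 - 1)) = 8*(145 + (10 - 1)) = 8*(145 + 9) = 8*154 = 1232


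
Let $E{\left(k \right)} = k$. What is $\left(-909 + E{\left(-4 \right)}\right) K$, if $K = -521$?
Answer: $475673$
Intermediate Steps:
$\left(-909 + E{\left(-4 \right)}\right) K = \left(-909 - 4\right) \left(-521\right) = \left(-913\right) \left(-521\right) = 475673$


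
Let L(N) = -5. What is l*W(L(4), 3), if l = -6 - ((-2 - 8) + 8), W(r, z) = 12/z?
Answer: -16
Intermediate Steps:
l = -4 (l = -6 - (-10 + 8) = -6 - 1*(-2) = -6 + 2 = -4)
l*W(L(4), 3) = -48/3 = -4*4 = -16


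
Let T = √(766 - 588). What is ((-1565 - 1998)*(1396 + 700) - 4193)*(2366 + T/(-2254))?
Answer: -17679322206 + 1067463*√178/322 ≈ -1.7679e+10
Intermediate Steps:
T = √178 ≈ 13.342
((-1565 - 1998)*(1396 + 700) - 4193)*(2366 + T/(-2254)) = ((-1565 - 1998)*(1396 + 700) - 4193)*(2366 + √178/(-2254)) = (-3563*2096 - 4193)*(2366 + √178*(-1/2254)) = (-7468048 - 4193)*(2366 - √178/2254) = -7472241*(2366 - √178/2254) = -17679322206 + 1067463*√178/322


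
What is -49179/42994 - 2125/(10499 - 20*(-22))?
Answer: -629331331/470311366 ≈ -1.3381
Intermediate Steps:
-49179/42994 - 2125/(10499 - 20*(-22)) = -49179*1/42994 - 2125/(10499 - 1*(-440)) = -49179/42994 - 2125/(10499 + 440) = -49179/42994 - 2125/10939 = -629331331/470311366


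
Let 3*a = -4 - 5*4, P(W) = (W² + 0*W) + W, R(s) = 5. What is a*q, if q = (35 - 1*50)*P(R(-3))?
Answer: 3600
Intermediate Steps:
P(W) = W + W² (P(W) = (W² + 0) + W = W² + W = W + W²)
a = -8 (a = (-4 - 5*4)/3 = (-4 - 20)/3 = (⅓)*(-24) = -8)
q = -450 (q = (35 - 1*50)*(5*(1 + 5)) = (35 - 50)*(5*6) = -15*30 = -450)
a*q = -8*(-450) = 3600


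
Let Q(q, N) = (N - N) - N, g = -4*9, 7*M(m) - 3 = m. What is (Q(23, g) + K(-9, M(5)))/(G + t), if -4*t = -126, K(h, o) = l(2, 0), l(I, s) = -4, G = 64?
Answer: 64/191 ≈ 0.33508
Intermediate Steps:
M(m) = 3/7 + m/7
K(h, o) = -4
t = 63/2 (t = -¼*(-126) = 63/2 ≈ 31.500)
g = -36
Q(q, N) = -N (Q(q, N) = 0 - N = -N)
(Q(23, g) + K(-9, M(5)))/(G + t) = (-1*(-36) - 4)/(64 + 63/2) = (36 - 4)/(191/2) = 32*(2/191) = 64/191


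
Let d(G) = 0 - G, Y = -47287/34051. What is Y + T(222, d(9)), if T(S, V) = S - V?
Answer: 7818494/34051 ≈ 229.61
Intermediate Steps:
Y = -47287/34051 (Y = -47287*1/34051 = -47287/34051 ≈ -1.3887)
d(G) = -G
Y + T(222, d(9)) = -47287/34051 + (222 - (-1)*9) = -47287/34051 + (222 - 1*(-9)) = -47287/34051 + (222 + 9) = -47287/34051 + 231 = 7818494/34051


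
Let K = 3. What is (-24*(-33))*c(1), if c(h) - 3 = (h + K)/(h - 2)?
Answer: -792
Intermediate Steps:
c(h) = 3 + (3 + h)/(-2 + h) (c(h) = 3 + (h + 3)/(h - 2) = 3 + (3 + h)/(-2 + h))
(-24*(-33))*c(1) = (-24*(-33))*((-3 + 4*1)/(-2 + 1)) = 792*((-3 + 4)/(-1)) = 792*(-1*1) = 792*(-1) = -792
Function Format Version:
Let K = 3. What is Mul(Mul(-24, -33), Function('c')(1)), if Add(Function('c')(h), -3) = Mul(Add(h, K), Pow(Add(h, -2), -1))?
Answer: -792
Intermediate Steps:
Function('c')(h) = Add(3, Mul(Pow(Add(-2, h), -1), Add(3, h))) (Function('c')(h) = Add(3, Mul(Add(h, 3), Pow(Add(h, -2), -1))) = Add(3, Mul(Add(3, h), Pow(Add(-2, h), -1))) = Add(3, Mul(Pow(Add(-2, h), -1), Add(3, h))))
Mul(Mul(-24, -33), Function('c')(1)) = Mul(Mul(-24, -33), Mul(Pow(Add(-2, 1), -1), Add(-3, Mul(4, 1)))) = Mul(792, Mul(Pow(-1, -1), Add(-3, 4))) = Mul(792, Mul(-1, 1)) = Mul(792, -1) = -792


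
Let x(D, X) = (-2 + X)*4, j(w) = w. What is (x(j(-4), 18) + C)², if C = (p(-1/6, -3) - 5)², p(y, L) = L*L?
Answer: 6400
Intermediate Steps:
p(y, L) = L²
x(D, X) = -8 + 4*X
C = 16 (C = ((-3)² - 5)² = (9 - 5)² = 4² = 16)
(x(j(-4), 18) + C)² = ((-8 + 4*18) + 16)² = ((-8 + 72) + 16)² = (64 + 16)² = 80² = 6400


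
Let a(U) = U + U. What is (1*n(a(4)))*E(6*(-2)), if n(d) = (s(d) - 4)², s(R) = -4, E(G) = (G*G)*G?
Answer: -110592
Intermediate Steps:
a(U) = 2*U
E(G) = G³ (E(G) = G²*G = G³)
n(d) = 64 (n(d) = (-4 - 4)² = (-8)² = 64)
(1*n(a(4)))*E(6*(-2)) = (1*64)*(6*(-2))³ = 64*(-12)³ = 64*(-1728) = -110592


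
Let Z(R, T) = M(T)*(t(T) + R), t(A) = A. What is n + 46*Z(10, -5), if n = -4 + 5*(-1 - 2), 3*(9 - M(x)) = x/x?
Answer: 5923/3 ≈ 1974.3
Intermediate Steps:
M(x) = 26/3 (M(x) = 9 - x/(3*x) = 9 - ⅓*1 = 9 - ⅓ = 26/3)
n = -19 (n = -4 + 5*(-3) = -4 - 15 = -19)
Z(R, T) = 26*R/3 + 26*T/3 (Z(R, T) = 26*(T + R)/3 = 26*(R + T)/3 = 26*R/3 + 26*T/3)
n + 46*Z(10, -5) = -19 + 46*((26/3)*10 + (26/3)*(-5)) = -19 + 46*(260/3 - 130/3) = -19 + 46*(130/3) = -19 + 5980/3 = 5923/3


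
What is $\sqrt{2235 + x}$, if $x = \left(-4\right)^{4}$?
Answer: $\sqrt{2491} \approx 49.91$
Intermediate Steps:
$x = 256$
$\sqrt{2235 + x} = \sqrt{2235 + 256} = \sqrt{2491}$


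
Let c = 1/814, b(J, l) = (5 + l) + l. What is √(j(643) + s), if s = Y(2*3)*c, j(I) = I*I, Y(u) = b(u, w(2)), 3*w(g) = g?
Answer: √2465546928834/2442 ≈ 643.00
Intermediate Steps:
w(g) = g/3
b(J, l) = 5 + 2*l
Y(u) = 19/3 (Y(u) = 5 + 2*((⅓)*2) = 5 + 2*(⅔) = 5 + 4/3 = 19/3)
c = 1/814 ≈ 0.0012285
j(I) = I²
s = 19/2442 (s = (19/3)*(1/814) = 19/2442 ≈ 0.0077805)
√(j(643) + s) = √(643² + 19/2442) = √(413449 + 19/2442) = √(1009642477/2442) = √2465546928834/2442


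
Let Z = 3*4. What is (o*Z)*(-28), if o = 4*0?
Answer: 0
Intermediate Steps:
Z = 12
o = 0
(o*Z)*(-28) = (0*12)*(-28) = 0*(-28) = 0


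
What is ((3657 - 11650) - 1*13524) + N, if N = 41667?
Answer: 20150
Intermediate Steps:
((3657 - 11650) - 1*13524) + N = ((3657 - 11650) - 1*13524) + 41667 = (-7993 - 13524) + 41667 = -21517 + 41667 = 20150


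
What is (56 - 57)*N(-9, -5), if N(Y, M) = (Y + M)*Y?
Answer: -126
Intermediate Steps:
N(Y, M) = Y*(M + Y) (N(Y, M) = (M + Y)*Y = Y*(M + Y))
(56 - 57)*N(-9, -5) = (56 - 57)*(-9*(-5 - 9)) = -(-9)*(-14) = -1*126 = -126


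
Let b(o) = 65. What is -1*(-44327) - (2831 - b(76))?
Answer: 41561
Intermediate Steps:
-1*(-44327) - (2831 - b(76)) = -1*(-44327) - (2831 - 1*65) = 44327 - (2831 - 65) = 44327 - 1*2766 = 44327 - 2766 = 41561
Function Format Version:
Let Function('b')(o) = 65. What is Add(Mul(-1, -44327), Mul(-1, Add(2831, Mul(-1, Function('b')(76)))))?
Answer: 41561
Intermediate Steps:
Add(Mul(-1, -44327), Mul(-1, Add(2831, Mul(-1, Function('b')(76))))) = Add(Mul(-1, -44327), Mul(-1, Add(2831, Mul(-1, 65)))) = Add(44327, Mul(-1, Add(2831, -65))) = Add(44327, Mul(-1, 2766)) = Add(44327, -2766) = 41561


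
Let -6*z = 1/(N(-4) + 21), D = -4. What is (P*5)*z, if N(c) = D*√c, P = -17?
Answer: 119/202 + 68*I/303 ≈ 0.58911 + 0.22442*I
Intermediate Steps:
N(c) = -4*√c
z = -(21 + 8*I)/3030 (z = -1/(6*(-8*I + 21)) = -(21 + 8*I)/505/6 = -(21 + 8*I)/3030 ≈ -0.0069307 - 0.0026403*I)
(P*5)*z = (-17*5)*(-7/1010 - 4*I/1515) = -85*(-7/1010 - 4*I/1515) = 119/202 + 68*I/303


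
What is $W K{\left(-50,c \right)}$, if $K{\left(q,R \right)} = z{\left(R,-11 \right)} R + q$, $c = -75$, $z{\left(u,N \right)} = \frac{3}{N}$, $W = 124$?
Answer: $- \frac{40300}{11} \approx -3663.6$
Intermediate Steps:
$K{\left(q,R \right)} = q - \frac{3 R}{11}$ ($K{\left(q,R \right)} = \frac{3}{-11} R + q = 3 \left(- \frac{1}{11}\right) R + q = - \frac{3 R}{11} + q = q - \frac{3 R}{11}$)
$W K{\left(-50,c \right)} = 124 \left(-50 - - \frac{225}{11}\right) = 124 \left(-50 + \frac{225}{11}\right) = 124 \left(- \frac{325}{11}\right) = - \frac{40300}{11}$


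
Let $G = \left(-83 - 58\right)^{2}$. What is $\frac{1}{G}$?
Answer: $\frac{1}{19881} \approx 5.0299 \cdot 10^{-5}$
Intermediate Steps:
$G = 19881$ ($G = \left(-141\right)^{2} = 19881$)
$\frac{1}{G} = \frac{1}{19881}$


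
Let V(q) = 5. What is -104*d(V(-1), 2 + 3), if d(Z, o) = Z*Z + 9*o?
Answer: -7280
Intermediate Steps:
d(Z, o) = Z² + 9*o
-104*d(V(-1), 2 + 3) = -104*(5² + 9*(2 + 3)) = -104*(25 + 9*5) = -104*(25 + 45) = -104*70 = -7280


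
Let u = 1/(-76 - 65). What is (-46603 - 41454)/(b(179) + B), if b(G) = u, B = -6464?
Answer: 12416037/911425 ≈ 13.623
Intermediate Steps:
u = -1/141 (u = 1/(-141) = -1/141 ≈ -0.0070922)
b(G) = -1/141
(-46603 - 41454)/(b(179) + B) = (-46603 - 41454)/(-1/141 - 6464) = -88057/(-911425/141) = -88057*(-141/911425) = 12416037/911425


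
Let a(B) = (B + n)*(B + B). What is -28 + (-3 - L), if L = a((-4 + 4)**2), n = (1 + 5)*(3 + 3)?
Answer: -31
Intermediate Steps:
n = 36 (n = 6*6 = 36)
a(B) = 2*B*(36 + B) (a(B) = (B + 36)*(B + B) = (36 + B)*(2*B) = 2*B*(36 + B))
L = 0 (L = 2*(-4 + 4)**2*(36 + (-4 + 4)**2) = 2*0**2*(36 + 0**2) = 2*0*(36 + 0) = 2*0*36 = 0)
-28 + (-3 - L) = -28 + (-3 - 1*0) = -28 + (-3 + 0) = -28 - 3 = -31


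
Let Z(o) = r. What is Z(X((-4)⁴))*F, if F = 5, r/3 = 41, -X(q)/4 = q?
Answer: 615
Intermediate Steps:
X(q) = -4*q
r = 123 (r = 3*41 = 123)
Z(o) = 123
Z(X((-4)⁴))*F = 123*5 = 615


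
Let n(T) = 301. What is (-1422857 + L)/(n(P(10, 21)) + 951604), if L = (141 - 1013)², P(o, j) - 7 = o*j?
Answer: -662473/951905 ≈ -0.69594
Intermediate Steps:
P(o, j) = 7 + j*o (P(o, j) = 7 + o*j = 7 + j*o)
L = 760384 (L = (-872)² = 760384)
(-1422857 + L)/(n(P(10, 21)) + 951604) = (-1422857 + 760384)/(301 + 951604) = -662473/951905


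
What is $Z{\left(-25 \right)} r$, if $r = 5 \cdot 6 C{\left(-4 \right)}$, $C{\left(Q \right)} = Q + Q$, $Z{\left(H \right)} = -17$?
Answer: $4080$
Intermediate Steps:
$C{\left(Q \right)} = 2 Q$
$r = -240$ ($r = 5 \cdot 6 \cdot 2 \left(-4\right) = 30 \left(-8\right) = -240$)
$Z{\left(-25 \right)} r = \left(-17\right) \left(-240\right) = 4080$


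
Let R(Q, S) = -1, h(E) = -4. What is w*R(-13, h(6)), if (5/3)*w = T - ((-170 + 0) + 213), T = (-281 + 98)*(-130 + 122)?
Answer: -4263/5 ≈ -852.60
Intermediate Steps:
T = 1464 (T = -183*(-8) = 1464)
w = 4263/5 (w = 3*(1464 - ((-170 + 0) + 213))/5 = 3*(1464 - (-170 + 213))/5 = 3*(1464 - 1*43)/5 = 3*(1464 - 43)/5 = (3/5)*1421 = 4263/5 ≈ 852.60)
w*R(-13, h(6)) = (4263/5)*(-1) = -4263/5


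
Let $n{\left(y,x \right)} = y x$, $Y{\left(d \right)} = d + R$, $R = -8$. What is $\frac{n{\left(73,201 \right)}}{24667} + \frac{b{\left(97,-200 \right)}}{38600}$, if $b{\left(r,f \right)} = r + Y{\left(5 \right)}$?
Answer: $\frac{284348249}{476073100} \approx 0.59728$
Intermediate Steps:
$Y{\left(d \right)} = -8 + d$ ($Y{\left(d \right)} = d - 8 = -8 + d$)
$n{\left(y,x \right)} = x y$
$b{\left(r,f \right)} = -3 + r$ ($b{\left(r,f \right)} = r + \left(-8 + 5\right) = r - 3 = -3 + r$)
$\frac{n{\left(73,201 \right)}}{24667} + \frac{b{\left(97,-200 \right)}}{38600} = \frac{201 \cdot 73}{24667} + \frac{-3 + 97}{38600} = 14673 \cdot \frac{1}{24667} + 94 \cdot \frac{1}{38600} = \frac{14673}{24667} + \frac{47}{19300} = \frac{284348249}{476073100}$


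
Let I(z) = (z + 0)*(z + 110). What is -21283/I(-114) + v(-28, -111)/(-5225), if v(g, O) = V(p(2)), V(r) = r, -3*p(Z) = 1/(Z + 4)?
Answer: -17558471/376200 ≈ -46.673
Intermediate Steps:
p(Z) = -1/(3*(4 + Z)) (p(Z) = -1/(3*(Z + 4)) = -1/(3*(4 + Z)))
I(z) = z*(110 + z)
v(g, O) = -1/18 (v(g, O) = -1/(12 + 3*2) = -1/(12 + 6) = -1/18)
-21283/I(-114) + v(-28, -111)/(-5225) = -21283*(-1/(114*(110 - 114))) - 1/18/(-5225) = -21283/((-114*(-4))) - 1/18*(-1/5225) = -21283/456 + 1/94050 = -17558471/376200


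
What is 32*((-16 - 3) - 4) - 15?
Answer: -751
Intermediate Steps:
32*((-16 - 3) - 4) - 15 = 32*(-19 - 4) - 15 = 32*(-23) - 15 = -736 - 15 = -751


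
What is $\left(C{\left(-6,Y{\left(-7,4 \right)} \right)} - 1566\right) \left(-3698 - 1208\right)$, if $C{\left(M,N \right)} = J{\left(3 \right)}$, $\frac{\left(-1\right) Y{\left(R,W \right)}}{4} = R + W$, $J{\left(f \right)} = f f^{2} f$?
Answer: $7285410$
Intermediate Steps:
$J{\left(f \right)} = f^{4}$ ($J{\left(f \right)} = f^{3} f = f^{4}$)
$Y{\left(R,W \right)} = - 4 R - 4 W$ ($Y{\left(R,W \right)} = - 4 \left(R + W\right) = - 4 R - 4 W$)
$C{\left(M,N \right)} = 81$ ($C{\left(M,N \right)} = 3^{4} = 81$)
$\left(C{\left(-6,Y{\left(-7,4 \right)} \right)} - 1566\right) \left(-3698 - 1208\right) = \left(81 - 1566\right) \left(-3698 - 1208\right) = \left(-1485\right) \left(-4906\right) = 7285410$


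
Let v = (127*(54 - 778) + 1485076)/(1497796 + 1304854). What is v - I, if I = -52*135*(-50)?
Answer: -491864378436/1401325 ≈ -3.5100e+5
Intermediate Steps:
I = 351000 (I = -7020*(-50) = 351000)
v = 696564/1401325 (v = (127*(-724) + 1485076)/2802650 = (-91948 + 1485076)*(1/2802650) = 1393128*(1/2802650) = 696564/1401325 ≈ 0.49708)
v - I = 696564/1401325 - 1*351000 = 696564/1401325 - 351000 = -491864378436/1401325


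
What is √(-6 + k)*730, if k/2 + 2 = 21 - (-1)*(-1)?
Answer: 730*√30 ≈ 3998.4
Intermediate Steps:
k = 36 (k = -4 + 2*(21 - (-1)*(-1)) = -4 + 2*(21 - 1*1) = -4 + 2*(21 - 1) = -4 + 2*20 = -4 + 40 = 36)
√(-6 + k)*730 = √(-6 + 36)*730 = √30*730 = 730*√30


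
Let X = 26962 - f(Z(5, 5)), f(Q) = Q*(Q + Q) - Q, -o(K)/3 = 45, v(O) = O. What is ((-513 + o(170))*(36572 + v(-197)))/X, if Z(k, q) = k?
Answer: -23571000/26917 ≈ -875.69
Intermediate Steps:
o(K) = -135 (o(K) = -3*45 = -135)
f(Q) = -Q + 2*Q**2 (f(Q) = Q*(2*Q) - Q = 2*Q**2 - Q = -Q + 2*Q**2)
X = 26917 (X = 26962 - 5*(-1 + 2*5) = 26962 - 5*(-1 + 10) = 26962 - 5*9 = 26962 - 1*45 = 26962 - 45 = 26917)
((-513 + o(170))*(36572 + v(-197)))/X = ((-513 - 135)*(36572 - 197))/26917 = -648*36375*(1/26917) = -23571000*1/26917 = -23571000/26917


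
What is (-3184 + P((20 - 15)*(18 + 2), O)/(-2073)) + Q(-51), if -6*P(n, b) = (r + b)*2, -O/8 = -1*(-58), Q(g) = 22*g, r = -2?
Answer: -26779480/6219 ≈ -4306.1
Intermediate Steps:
O = -464 (O = -(-8)*(-58) = -8*58 = -464)
P(n, b) = ⅔ - b/3 (P(n, b) = -(-2 + b)*2/6 = -(-4 + 2*b)/6 = ⅔ - b/3)
(-3184 + P((20 - 15)*(18 + 2), O)/(-2073)) + Q(-51) = (-3184 + (⅔ - ⅓*(-464))/(-2073)) + 22*(-51) = (-3184 + (⅔ + 464/3)*(-1/2073)) - 1122 = (-3184 + (466/3)*(-1/2073)) - 1122 = (-3184 - 466/6219) - 1122 = -19801762/6219 - 1122 = -26779480/6219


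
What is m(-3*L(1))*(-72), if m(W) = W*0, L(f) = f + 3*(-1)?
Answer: 0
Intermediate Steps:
L(f) = -3 + f (L(f) = f - 3 = -3 + f)
m(W) = 0
m(-3*L(1))*(-72) = 0*(-72) = 0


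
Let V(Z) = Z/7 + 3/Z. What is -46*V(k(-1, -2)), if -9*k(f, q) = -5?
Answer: -79396/315 ≈ -252.05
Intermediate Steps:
k(f, q) = 5/9 (k(f, q) = -⅑*(-5) = 5/9)
V(Z) = 3/Z + Z/7 (V(Z) = Z*(⅐) + 3/Z = Z/7 + 3/Z = 3/Z + Z/7)
-46*V(k(-1, -2)) = -46*(3/(5/9) + (⅐)*(5/9)) = -46*(3*(9/5) + 5/63) = -46*(27/5 + 5/63) = -46*1726/315 = -79396/315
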